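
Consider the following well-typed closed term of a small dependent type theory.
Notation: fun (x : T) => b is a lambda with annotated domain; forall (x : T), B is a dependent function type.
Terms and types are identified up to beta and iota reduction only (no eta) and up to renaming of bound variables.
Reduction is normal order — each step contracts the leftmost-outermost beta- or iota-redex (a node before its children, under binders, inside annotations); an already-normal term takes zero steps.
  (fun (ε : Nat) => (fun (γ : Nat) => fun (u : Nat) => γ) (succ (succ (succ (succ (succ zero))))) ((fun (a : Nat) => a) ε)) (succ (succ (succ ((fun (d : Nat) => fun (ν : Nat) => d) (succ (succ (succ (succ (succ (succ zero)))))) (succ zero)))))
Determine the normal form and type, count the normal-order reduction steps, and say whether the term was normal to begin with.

resulting normal form:
  succ (succ (succ (succ (succ zero))))
type:
  Nat
normal-order step count: 3
already normal: no
first contracted redex: a beta-redex


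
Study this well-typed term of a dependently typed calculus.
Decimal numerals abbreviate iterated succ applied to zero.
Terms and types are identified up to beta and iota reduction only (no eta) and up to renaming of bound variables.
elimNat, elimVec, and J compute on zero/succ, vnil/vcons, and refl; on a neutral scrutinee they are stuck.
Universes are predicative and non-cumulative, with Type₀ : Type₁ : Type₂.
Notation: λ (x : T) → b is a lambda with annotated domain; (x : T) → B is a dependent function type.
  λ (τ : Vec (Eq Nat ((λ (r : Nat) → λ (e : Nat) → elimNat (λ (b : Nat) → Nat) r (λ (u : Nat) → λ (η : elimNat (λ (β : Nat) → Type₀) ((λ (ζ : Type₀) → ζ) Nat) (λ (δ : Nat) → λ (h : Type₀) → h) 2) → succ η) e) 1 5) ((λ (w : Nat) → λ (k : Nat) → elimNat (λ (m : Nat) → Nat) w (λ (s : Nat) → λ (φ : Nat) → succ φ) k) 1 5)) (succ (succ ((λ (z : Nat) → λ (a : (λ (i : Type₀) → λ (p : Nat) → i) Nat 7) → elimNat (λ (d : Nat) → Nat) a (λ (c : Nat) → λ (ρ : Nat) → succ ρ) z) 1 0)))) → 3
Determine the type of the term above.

type:
  (τ : Vec (Eq Nat 6 6) 3) → Nat


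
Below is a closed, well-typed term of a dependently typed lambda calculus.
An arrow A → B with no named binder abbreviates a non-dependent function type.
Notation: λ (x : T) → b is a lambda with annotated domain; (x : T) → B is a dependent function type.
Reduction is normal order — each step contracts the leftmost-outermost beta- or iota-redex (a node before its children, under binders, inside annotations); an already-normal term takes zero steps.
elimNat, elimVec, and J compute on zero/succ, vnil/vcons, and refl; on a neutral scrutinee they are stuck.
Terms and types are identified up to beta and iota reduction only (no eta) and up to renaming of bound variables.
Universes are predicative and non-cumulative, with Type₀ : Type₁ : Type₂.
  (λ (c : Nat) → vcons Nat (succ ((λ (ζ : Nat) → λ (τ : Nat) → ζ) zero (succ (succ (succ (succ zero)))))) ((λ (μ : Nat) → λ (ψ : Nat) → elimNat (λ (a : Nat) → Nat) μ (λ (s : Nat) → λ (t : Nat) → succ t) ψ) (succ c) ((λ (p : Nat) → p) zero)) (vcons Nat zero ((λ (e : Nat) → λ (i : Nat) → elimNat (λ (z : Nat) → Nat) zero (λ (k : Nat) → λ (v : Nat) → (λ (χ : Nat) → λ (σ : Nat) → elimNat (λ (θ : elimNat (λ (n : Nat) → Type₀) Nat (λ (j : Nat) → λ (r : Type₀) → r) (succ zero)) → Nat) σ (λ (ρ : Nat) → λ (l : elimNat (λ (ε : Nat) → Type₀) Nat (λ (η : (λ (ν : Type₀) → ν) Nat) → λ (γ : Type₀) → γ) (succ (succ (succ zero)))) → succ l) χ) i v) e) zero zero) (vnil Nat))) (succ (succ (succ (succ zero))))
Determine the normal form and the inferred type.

reduced normal form:
  vcons Nat (succ zero) (succ (succ (succ (succ (succ zero))))) (vcons Nat zero zero (vnil Nat))
type:
  Vec Nat (succ (succ zero))


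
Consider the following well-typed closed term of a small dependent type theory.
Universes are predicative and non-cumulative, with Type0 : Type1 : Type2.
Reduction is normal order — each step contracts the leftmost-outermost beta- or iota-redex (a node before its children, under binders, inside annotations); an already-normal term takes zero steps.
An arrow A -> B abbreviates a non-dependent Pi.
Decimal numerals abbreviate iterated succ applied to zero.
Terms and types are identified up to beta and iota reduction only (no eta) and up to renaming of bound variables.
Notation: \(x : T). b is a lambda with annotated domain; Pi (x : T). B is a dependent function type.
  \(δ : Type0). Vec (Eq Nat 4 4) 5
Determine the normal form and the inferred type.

resulting normal form:
  \(δ : Type0). Vec (Eq Nat 4 4) 5
type:
  Type0 -> Type0


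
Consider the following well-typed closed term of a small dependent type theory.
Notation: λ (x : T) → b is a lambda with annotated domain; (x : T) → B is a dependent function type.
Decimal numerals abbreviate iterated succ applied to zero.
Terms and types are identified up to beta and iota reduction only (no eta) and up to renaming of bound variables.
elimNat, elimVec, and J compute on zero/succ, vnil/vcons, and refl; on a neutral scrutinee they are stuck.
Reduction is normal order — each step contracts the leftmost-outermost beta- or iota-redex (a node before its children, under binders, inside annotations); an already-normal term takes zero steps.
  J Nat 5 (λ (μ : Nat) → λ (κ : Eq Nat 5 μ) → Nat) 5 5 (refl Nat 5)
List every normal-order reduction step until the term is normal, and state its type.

normal-order reduction sequence:
  J Nat 5 (λ (μ : Nat) → λ (κ : Eq Nat 5 μ) → Nat) 5 5 (refl Nat 5)
  ~> 5
type:
  Nat


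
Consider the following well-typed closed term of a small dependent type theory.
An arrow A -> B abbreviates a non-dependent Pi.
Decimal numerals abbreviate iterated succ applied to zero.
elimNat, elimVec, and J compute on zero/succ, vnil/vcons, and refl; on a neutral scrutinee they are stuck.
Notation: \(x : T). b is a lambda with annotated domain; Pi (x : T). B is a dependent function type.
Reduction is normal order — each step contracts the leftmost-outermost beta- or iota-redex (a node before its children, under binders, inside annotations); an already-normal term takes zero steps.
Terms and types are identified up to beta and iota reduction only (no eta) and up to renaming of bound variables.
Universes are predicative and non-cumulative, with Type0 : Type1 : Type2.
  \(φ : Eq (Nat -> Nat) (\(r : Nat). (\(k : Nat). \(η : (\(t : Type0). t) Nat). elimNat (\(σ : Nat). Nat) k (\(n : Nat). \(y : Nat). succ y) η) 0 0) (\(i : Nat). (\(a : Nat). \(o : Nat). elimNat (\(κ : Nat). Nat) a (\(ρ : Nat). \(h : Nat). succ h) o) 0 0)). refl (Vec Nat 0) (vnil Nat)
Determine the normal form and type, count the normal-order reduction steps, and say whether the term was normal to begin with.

resulting normal form:
  \(φ : Eq (Nat -> Nat) (\(r : Nat). 0) (\(k : Nat). 0)). refl (Vec Nat 0) (vnil Nat)
inferred type:
  Eq (Nat -> Nat) (\(φ : Nat). 0) (\(r : Nat). 0) -> Eq (Vec Nat 0) (vnil Nat) (vnil Nat)
normal-order step count: 6
already normal: no
first contracted redex: a beta-redex


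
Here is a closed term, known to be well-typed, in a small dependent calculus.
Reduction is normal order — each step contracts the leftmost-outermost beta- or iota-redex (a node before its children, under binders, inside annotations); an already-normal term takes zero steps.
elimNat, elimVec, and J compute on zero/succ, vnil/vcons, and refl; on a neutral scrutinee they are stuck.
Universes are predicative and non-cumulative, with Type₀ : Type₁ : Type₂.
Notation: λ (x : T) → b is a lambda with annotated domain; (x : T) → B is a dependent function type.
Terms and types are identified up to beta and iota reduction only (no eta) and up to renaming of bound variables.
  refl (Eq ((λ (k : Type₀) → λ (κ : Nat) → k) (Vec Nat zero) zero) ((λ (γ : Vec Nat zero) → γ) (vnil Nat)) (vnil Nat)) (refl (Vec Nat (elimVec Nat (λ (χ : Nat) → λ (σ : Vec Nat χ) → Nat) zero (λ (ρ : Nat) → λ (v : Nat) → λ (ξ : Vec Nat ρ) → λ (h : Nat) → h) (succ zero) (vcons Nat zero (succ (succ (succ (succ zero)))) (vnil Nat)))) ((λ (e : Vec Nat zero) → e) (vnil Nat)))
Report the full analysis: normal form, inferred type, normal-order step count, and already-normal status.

reduced normal form:
  refl (Eq (Vec Nat zero) (vnil Nat) (vnil Nat)) (refl (Vec Nat zero) (vnil Nat))
type:
  Eq (Eq (Vec Nat zero) (vnil Nat) (vnil Nat)) (refl (Vec Nat zero) (vnil Nat)) (refl (Vec Nat zero) (vnil Nat))
steps to reach normal form (normal order): 10
started in normal form: no
first redex: a beta-redex


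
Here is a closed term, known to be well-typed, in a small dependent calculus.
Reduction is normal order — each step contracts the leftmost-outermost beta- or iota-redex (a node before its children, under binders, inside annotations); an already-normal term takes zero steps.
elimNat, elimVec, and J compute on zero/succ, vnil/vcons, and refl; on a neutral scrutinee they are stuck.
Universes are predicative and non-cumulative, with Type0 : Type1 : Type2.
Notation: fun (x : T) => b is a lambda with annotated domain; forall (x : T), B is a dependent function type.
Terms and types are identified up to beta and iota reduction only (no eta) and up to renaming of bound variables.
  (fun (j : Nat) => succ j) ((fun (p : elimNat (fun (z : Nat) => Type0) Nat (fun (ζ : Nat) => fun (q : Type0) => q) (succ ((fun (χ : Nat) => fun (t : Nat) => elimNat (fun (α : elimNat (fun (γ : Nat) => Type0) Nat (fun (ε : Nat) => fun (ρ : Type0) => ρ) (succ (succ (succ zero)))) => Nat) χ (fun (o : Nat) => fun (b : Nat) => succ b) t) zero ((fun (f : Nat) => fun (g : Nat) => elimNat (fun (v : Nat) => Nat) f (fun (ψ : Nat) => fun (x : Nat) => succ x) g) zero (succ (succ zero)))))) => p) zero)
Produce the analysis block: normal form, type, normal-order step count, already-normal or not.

normal form:
  succ zero
type:
  Nat
reduction steps (normal order): 2
started in normal form: no
first redex: a beta-redex


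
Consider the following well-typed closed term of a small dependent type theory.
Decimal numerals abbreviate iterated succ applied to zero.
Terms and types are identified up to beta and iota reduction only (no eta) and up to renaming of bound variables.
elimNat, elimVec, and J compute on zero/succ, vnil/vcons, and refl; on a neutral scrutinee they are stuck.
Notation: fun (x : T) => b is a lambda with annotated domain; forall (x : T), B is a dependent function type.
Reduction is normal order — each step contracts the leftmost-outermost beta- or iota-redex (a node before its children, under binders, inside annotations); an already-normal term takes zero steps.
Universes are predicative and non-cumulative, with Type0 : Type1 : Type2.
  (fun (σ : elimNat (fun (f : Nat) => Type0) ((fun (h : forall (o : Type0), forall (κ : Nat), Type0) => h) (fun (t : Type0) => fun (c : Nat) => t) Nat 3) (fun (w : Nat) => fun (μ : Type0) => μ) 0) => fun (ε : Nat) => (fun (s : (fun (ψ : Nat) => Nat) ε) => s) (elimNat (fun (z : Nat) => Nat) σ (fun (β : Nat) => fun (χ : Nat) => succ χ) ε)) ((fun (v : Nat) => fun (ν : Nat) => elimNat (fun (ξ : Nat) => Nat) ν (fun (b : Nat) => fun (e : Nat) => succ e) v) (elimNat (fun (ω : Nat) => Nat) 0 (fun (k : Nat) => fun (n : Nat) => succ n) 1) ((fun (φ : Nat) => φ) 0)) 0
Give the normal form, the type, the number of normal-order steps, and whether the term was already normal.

normal form:
  1
type:
  Nat
reduction steps (normal order): 15
term was already normal: no
first redex: a beta-redex


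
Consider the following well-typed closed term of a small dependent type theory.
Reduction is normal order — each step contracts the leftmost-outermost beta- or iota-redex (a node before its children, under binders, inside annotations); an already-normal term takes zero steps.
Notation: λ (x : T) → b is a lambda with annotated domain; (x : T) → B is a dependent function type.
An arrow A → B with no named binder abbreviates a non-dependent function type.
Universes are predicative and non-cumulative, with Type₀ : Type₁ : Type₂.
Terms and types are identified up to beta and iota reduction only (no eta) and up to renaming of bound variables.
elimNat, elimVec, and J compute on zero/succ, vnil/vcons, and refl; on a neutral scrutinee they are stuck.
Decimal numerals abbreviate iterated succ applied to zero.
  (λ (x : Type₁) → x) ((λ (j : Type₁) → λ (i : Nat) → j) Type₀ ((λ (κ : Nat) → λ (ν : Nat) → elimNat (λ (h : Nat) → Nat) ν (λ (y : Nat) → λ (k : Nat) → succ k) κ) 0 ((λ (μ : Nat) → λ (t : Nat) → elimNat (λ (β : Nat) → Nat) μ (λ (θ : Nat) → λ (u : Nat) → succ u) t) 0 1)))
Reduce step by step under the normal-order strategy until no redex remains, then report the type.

normal-order reduction:
  (λ (x : Type₁) → x) ((λ (j : Type₁) → λ (i : Nat) → j) Type₀ ((λ (κ : Nat) → λ (ν : Nat) → elimNat (λ (h : Nat) → Nat) ν (λ (y : Nat) → λ (k : Nat) → succ k) κ) 0 ((λ (μ : Nat) → λ (t : Nat) → elimNat (λ (β : Nat) → Nat) μ (λ (θ : Nat) → λ (u : Nat) → succ u) t) 0 1)))
  ~> (λ (x : Type₁) → λ (j : Nat) → x) Type₀ ((λ (i : Nat) → λ (κ : Nat) → elimNat (λ (ν : Nat) → Nat) κ (λ (h : Nat) → λ (y : Nat) → succ y) i) 0 ((λ (k : Nat) → λ (μ : Nat) → elimNat (λ (t : Nat) → Nat) k (λ (β : Nat) → λ (θ : Nat) → succ θ) μ) 0 1))
  ~> (λ (x : Nat) → Type₀) ((λ (j : Nat) → λ (i : Nat) → elimNat (λ (κ : Nat) → Nat) i (λ (ν : Nat) → λ (h : Nat) → succ h) j) 0 ((λ (y : Nat) → λ (k : Nat) → elimNat (λ (μ : Nat) → Nat) y (λ (t : Nat) → λ (β : Nat) → succ β) k) 0 1))
  ~> Type₀
type:
  Type₁


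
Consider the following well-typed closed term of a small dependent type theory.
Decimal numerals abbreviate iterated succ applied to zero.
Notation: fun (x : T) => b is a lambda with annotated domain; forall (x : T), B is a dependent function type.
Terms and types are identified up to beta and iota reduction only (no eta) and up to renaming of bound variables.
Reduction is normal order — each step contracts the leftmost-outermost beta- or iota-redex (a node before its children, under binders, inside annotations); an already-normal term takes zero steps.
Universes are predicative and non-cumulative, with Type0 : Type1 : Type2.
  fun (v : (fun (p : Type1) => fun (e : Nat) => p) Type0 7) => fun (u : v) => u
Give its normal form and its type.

reduced normal form:
  fun (v : Type0) => fun (p : v) => p
inferred type:
  forall (v : Type0), forall (p : v), v


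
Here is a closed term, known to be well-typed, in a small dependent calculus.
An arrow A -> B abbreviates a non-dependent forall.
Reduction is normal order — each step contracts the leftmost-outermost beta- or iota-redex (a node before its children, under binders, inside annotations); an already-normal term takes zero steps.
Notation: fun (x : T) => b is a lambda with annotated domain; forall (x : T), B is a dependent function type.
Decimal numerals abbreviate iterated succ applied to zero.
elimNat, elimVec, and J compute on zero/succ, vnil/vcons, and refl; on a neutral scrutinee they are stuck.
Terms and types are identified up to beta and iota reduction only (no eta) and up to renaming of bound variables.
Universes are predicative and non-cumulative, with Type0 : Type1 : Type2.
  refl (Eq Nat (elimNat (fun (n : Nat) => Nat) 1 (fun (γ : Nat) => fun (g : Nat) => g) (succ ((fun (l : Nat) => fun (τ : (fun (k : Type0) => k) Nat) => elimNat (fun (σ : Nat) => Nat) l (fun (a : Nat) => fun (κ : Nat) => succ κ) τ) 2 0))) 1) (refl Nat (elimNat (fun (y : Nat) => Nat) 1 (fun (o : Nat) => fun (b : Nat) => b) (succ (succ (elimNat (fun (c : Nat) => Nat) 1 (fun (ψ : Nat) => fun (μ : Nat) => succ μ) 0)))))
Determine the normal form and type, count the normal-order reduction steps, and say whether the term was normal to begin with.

normal form:
  refl (Eq Nat 1 1) (refl Nat 1)
the term's type:
  Eq (Eq Nat 1 1) (refl Nat 1) (refl Nat 1)
normal-order step count: 24
term was already normal: no
first contracted redex: an elimNat iota-redex


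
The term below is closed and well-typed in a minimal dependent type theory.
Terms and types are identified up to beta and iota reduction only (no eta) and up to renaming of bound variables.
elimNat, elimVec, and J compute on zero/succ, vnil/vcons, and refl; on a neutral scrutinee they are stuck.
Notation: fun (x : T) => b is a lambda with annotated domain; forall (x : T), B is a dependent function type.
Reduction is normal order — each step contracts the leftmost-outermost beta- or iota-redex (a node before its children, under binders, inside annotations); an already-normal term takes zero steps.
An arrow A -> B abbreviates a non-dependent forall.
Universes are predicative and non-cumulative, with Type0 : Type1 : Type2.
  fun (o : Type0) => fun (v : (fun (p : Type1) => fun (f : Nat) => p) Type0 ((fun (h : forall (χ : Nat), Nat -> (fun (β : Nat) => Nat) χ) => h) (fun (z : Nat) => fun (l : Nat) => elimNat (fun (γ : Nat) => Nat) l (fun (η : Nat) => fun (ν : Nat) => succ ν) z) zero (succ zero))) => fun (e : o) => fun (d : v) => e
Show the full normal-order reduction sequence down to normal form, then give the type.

normal-order reduction:
  fun (o : Type0) => fun (v : (fun (p : Type1) => fun (f : Nat) => p) Type0 ((fun (h : forall (χ : Nat), Nat -> (fun (β : Nat) => Nat) χ) => h) (fun (z : Nat) => fun (l : Nat) => elimNat (fun (γ : Nat) => Nat) l (fun (η : Nat) => fun (ν : Nat) => succ ν) z) zero (succ zero))) => fun (e : o) => fun (d : v) => e
  ~> fun (o : Type0) => fun (v : (fun (p : Nat) => Type0) ((fun (f : forall (h : Nat), Nat -> (fun (χ : Nat) => Nat) h) => f) (fun (β : Nat) => fun (z : Nat) => elimNat (fun (l : Nat) => Nat) z (fun (γ : Nat) => fun (η : Nat) => succ η) β) zero (succ zero))) => fun (ν : o) => fun (e : v) => ν
  ~> fun (o : Type0) => fun (v : Type0) => fun (p : o) => fun (f : v) => p
inferred type:
  forall (o : Type0), forall (v : Type0), o -> v -> o


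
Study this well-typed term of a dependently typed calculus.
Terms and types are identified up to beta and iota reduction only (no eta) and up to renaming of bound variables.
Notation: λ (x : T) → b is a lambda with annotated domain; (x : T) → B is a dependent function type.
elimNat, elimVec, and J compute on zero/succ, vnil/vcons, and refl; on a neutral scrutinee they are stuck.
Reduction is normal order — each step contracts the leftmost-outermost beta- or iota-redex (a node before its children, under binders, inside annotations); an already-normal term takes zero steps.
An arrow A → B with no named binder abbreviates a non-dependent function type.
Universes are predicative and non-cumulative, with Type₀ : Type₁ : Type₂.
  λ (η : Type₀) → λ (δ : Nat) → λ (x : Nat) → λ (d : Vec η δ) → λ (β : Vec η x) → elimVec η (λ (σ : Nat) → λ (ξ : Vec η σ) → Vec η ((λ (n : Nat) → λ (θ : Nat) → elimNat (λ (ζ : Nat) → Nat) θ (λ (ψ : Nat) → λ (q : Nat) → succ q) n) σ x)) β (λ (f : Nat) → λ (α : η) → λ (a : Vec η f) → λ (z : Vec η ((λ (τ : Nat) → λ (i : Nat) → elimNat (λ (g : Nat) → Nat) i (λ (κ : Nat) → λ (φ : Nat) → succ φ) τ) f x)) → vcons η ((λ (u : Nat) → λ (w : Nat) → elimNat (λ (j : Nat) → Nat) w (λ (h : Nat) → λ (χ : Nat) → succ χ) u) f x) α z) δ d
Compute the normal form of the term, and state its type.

reduced normal form:
  λ (η : Type₀) → λ (δ : Nat) → λ (x : Nat) → λ (d : Vec η δ) → λ (β : Vec η x) → elimVec η (λ (σ : Nat) → λ (ξ : Vec η σ) → Vec η (elimNat (λ (n : Nat) → Nat) x (λ (θ : Nat) → λ (ζ : Nat) → succ ζ) σ)) β (λ (ψ : Nat) → λ (q : η) → λ (f : Vec η ψ) → λ (α : Vec η (elimNat (λ (a : Nat) → Nat) x (λ (z : Nat) → λ (τ : Nat) → succ τ) ψ)) → vcons η (elimNat (λ (i : Nat) → Nat) x (λ (g : Nat) → λ (κ : Nat) → succ κ) ψ) q α) δ d
type:
  (η : Type₀) → (δ : Nat) → (x : Nat) → Vec η δ → Vec η x → Vec η (elimNat (λ (d : Nat) → Nat) x (λ (β : Nat) → λ (σ : Nat) → succ σ) δ)


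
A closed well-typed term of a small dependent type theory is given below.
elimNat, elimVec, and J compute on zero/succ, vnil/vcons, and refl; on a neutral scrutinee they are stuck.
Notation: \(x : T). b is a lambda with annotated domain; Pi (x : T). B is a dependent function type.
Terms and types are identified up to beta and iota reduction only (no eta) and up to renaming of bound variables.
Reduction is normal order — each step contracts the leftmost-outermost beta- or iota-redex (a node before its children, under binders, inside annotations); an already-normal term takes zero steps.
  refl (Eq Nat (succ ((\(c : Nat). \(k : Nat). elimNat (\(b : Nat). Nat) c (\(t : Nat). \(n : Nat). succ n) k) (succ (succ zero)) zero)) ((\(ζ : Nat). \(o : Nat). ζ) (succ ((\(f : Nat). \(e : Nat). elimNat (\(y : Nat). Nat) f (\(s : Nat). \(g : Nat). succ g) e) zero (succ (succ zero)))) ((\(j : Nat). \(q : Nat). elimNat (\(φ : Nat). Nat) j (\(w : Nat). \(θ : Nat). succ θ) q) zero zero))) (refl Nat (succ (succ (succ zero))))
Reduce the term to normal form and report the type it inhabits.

resulting normal form:
  refl (Eq Nat (succ (succ (succ zero))) (succ (succ (succ zero)))) (refl Nat (succ (succ (succ zero))))
inferred type:
  Eq (Eq Nat (succ (succ (succ zero))) (succ (succ (succ zero)))) (refl Nat (succ (succ (succ zero)))) (refl Nat (succ (succ (succ zero))))
observation: contracting a beta-redex first, the term normalizes in 14 steps.


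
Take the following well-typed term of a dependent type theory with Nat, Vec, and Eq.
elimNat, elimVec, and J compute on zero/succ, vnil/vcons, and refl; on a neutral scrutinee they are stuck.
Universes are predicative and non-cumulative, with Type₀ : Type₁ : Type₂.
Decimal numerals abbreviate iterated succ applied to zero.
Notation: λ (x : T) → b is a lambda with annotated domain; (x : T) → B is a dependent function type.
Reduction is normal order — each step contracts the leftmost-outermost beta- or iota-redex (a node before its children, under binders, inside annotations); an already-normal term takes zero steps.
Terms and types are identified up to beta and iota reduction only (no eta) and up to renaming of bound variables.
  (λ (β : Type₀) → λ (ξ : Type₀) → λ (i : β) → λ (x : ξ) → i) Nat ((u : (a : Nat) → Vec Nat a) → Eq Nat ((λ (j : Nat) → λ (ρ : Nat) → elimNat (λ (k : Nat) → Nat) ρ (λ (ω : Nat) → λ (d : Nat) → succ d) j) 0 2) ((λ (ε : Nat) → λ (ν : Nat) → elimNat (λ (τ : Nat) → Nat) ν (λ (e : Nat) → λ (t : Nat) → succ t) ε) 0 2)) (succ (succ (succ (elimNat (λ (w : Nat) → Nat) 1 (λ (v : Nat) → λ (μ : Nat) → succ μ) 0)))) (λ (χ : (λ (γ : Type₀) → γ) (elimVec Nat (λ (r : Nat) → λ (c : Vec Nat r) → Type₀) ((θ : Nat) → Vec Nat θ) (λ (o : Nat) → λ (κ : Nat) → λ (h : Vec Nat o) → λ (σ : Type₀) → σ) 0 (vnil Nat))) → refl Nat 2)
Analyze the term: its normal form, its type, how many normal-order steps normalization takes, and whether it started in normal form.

normal form:
  4
inferred type:
  Nat
reduction steps (normal order): 5
already normal: no
first contracted redex: a beta-redex


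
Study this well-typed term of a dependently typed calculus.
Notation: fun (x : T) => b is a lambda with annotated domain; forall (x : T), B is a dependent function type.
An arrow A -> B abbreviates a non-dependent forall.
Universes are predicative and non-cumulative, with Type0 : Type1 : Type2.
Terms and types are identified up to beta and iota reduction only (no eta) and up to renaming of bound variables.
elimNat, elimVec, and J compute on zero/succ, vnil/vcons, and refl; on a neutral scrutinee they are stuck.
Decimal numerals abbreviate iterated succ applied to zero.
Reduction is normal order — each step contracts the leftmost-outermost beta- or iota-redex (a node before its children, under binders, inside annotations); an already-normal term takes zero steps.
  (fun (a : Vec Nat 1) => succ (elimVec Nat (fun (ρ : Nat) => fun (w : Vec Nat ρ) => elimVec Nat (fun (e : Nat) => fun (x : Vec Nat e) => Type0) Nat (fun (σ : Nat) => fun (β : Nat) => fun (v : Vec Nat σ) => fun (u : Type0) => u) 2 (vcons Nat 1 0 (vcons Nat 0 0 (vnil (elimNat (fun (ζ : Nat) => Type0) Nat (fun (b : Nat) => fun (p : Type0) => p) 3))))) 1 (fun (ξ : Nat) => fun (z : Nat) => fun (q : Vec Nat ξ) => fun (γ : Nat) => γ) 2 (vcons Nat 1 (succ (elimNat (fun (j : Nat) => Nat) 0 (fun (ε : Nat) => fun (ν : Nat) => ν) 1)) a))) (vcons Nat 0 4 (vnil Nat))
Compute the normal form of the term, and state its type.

normal form:
  2
the term's type:
  Nat


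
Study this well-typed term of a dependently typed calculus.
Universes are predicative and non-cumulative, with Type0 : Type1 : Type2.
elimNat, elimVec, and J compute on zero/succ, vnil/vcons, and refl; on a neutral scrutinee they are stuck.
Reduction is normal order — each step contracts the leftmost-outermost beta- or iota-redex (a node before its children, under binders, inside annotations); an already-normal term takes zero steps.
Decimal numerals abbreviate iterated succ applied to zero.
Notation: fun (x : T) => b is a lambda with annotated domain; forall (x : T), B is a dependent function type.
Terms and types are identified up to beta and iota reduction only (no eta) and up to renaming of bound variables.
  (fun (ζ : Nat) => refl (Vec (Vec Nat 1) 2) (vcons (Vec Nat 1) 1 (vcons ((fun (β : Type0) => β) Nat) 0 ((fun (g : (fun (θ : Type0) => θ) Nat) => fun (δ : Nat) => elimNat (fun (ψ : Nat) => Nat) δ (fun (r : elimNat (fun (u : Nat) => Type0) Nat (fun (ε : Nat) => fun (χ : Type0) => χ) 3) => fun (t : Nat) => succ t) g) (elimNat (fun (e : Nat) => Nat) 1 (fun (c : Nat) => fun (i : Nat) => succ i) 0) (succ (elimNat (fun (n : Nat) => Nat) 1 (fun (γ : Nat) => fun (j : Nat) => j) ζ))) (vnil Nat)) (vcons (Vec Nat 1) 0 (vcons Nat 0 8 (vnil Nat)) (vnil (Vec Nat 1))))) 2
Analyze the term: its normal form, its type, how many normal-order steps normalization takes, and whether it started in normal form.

normal form:
  refl (Vec (Vec Nat 1) 2) (vcons (Vec Nat 1) 1 (vcons Nat 0 3 (vnil Nat)) (vcons (Vec Nat 1) 0 (vcons Nat 0 8 (vnil Nat)) (vnil (Vec Nat 1))))
the term's type:
  Eq (Vec (Vec Nat 1) 2) (vcons (Vec Nat 1) 1 (vcons Nat 0 3 (vnil Nat)) (vcons (Vec Nat 1) 0 (vcons Nat 0 8 (vnil Nat)) (vnil (Vec Nat 1)))) (vcons (Vec Nat 1) 1 (vcons Nat 0 3 (vnil Nat)) (vcons (Vec Nat 1) 0 (vcons Nat 0 8 (vnil Nat)) (vnil (Vec Nat 1))))
reduction steps (normal order): 26
already normal: no
first redex: a beta-redex


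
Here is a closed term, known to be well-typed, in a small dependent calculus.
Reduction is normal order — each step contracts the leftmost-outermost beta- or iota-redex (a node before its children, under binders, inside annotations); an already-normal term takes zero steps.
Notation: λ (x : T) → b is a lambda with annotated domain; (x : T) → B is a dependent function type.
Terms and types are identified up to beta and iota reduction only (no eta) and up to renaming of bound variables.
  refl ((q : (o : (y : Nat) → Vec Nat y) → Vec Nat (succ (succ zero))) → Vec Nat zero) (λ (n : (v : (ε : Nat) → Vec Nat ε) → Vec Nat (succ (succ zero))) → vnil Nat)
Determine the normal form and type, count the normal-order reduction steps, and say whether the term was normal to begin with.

normal form:
  refl ((q : (o : (y : Nat) → Vec Nat y) → Vec Nat (succ (succ zero))) → Vec Nat zero) (λ (n : (v : (ε : Nat) → Vec Nat ε) → Vec Nat (succ (succ zero))) → vnil Nat)
the term's type:
  Eq ((q : (o : (y : Nat) → Vec Nat y) → Vec Nat (succ (succ zero))) → Vec Nat zero) (λ (n : (v : (ε : Nat) → Vec Nat ε) → Vec Nat (succ (succ zero))) → vnil Nat) (λ (g : (ν : (s : Nat) → Vec Nat s) → Vec Nat (succ (succ zero))) → vnil Nat)
reduction steps (normal order): 0
already normal: yes


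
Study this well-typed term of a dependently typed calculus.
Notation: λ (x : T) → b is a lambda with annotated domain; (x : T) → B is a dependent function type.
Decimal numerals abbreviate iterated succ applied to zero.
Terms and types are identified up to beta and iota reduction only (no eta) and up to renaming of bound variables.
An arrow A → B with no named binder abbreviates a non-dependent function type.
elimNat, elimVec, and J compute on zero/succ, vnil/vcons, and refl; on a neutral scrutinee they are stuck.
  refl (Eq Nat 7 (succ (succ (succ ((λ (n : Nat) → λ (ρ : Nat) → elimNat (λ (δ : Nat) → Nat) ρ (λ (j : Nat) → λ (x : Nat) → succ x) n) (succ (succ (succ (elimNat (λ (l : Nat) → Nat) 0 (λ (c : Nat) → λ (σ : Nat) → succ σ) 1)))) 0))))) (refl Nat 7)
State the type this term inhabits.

type:
  Eq (Eq Nat 7 7) (refl Nat 7) (refl Nat 7)


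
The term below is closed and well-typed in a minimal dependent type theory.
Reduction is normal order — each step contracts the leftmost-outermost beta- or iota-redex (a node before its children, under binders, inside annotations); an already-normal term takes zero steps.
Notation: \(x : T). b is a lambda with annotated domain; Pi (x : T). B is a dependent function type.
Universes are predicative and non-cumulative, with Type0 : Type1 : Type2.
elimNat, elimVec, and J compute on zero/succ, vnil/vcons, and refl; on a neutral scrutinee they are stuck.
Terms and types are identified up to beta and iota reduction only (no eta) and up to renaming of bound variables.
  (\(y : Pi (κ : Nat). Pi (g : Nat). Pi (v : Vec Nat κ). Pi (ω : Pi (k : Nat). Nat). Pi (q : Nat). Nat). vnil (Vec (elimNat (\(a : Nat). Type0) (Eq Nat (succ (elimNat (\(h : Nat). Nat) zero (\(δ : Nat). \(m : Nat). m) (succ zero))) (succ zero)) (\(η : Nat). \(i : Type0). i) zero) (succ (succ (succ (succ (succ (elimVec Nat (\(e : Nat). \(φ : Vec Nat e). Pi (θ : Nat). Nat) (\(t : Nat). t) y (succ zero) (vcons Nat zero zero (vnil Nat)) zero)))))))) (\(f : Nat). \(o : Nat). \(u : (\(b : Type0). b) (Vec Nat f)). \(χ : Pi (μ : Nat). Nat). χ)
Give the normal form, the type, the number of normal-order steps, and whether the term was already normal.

reduced normal form:
  vnil (Vec (Eq Nat (succ zero) (succ zero)) (succ (succ (succ (succ (succ zero))))))
inferred type:
  Vec (Vec (Eq Nat (succ zero) (succ zero)) (succ (succ (succ (succ (succ zero)))))) zero
steps to reach normal form (normal order): 13
already normal: no
first contracted redex: a beta-redex


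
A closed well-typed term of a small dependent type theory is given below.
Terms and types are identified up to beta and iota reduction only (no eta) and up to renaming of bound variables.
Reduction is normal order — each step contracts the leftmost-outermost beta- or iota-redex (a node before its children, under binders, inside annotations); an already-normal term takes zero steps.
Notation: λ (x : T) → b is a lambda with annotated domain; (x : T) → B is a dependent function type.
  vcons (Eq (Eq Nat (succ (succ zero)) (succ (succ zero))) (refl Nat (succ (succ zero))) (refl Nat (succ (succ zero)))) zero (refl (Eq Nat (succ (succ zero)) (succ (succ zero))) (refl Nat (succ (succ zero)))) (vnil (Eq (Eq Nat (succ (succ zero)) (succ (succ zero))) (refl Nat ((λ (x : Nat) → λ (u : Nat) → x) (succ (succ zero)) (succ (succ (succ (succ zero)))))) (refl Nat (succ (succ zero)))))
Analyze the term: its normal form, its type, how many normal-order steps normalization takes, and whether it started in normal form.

normal form:
  vcons (Eq (Eq Nat (succ (succ zero)) (succ (succ zero))) (refl Nat (succ (succ zero))) (refl Nat (succ (succ zero)))) zero (refl (Eq Nat (succ (succ zero)) (succ (succ zero))) (refl Nat (succ (succ zero)))) (vnil (Eq (Eq Nat (succ (succ zero)) (succ (succ zero))) (refl Nat (succ (succ zero))) (refl Nat (succ (succ zero)))))
the term's type:
  Vec (Eq (Eq Nat (succ (succ zero)) (succ (succ zero))) (refl Nat (succ (succ zero))) (refl Nat (succ (succ zero)))) (succ zero)
normal-order step count: 2
term was already normal: no
first contracted redex: a beta-redex


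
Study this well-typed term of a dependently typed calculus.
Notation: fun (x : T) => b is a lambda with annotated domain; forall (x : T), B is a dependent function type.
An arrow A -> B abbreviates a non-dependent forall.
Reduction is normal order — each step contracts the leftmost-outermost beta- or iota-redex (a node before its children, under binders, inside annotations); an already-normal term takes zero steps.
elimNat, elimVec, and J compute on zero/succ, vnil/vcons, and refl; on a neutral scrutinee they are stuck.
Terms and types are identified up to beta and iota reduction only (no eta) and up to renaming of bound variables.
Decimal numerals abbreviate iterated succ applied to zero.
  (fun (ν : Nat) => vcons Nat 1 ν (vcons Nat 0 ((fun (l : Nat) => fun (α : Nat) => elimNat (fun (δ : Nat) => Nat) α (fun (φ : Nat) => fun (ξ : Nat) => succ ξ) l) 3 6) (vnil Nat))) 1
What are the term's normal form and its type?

normal form:
  vcons Nat 1 1 (vcons Nat 0 9 (vnil Nat))
type:
  Vec Nat 2


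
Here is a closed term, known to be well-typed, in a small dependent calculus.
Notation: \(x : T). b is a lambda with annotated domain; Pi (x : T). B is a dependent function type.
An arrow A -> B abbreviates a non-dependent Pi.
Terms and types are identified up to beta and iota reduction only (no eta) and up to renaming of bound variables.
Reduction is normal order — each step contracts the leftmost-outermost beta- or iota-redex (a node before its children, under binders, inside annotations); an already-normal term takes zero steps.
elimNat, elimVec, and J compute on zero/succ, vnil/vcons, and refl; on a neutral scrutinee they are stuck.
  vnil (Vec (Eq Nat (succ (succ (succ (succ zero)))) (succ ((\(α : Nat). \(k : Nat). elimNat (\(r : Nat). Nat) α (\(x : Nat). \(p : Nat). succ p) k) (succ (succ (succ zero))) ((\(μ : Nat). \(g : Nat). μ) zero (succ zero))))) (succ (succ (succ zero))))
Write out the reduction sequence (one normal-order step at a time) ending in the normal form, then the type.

normal-order reduction:
  vnil (Vec (Eq Nat (succ (succ (succ (succ zero)))) (succ ((\(α : Nat). \(k : Nat). elimNat (\(r : Nat). Nat) α (\(x : Nat). \(p : Nat). succ p) k) (succ (succ (succ zero))) ((\(μ : Nat). \(g : Nat). μ) zero (succ zero))))) (succ (succ (succ zero))))
  ~> vnil (Vec (Eq Nat (succ (succ (succ (succ zero)))) (succ ((\(α : Nat). elimNat (\(k : Nat). Nat) (succ (succ (succ zero))) (\(r : Nat). \(x : Nat). succ x) α) ((\(p : Nat). \(μ : Nat). p) zero (succ zero))))) (succ (succ (succ zero))))
  ~> vnil (Vec (Eq Nat (succ (succ (succ (succ zero)))) (succ (elimNat (\(α : Nat). Nat) (succ (succ (succ zero))) (\(k : Nat). \(r : Nat). succ r) ((\(x : Nat). \(p : Nat). x) zero (succ zero))))) (succ (succ (succ zero))))
  ~> vnil (Vec (Eq Nat (succ (succ (succ (succ zero)))) (succ (elimNat (\(α : Nat). Nat) (succ (succ (succ zero))) (\(k : Nat). \(r : Nat). succ r) ((\(x : Nat). zero) (succ zero))))) (succ (succ (succ zero))))
  ~> vnil (Vec (Eq Nat (succ (succ (succ (succ zero)))) (succ (elimNat (\(α : Nat). Nat) (succ (succ (succ zero))) (\(k : Nat). \(r : Nat). succ r) zero))) (succ (succ (succ zero))))
  ~> vnil (Vec (Eq Nat (succ (succ (succ (succ zero)))) (succ (succ (succ (succ zero))))) (succ (succ (succ zero))))
inferred type:
  Vec (Vec (Eq Nat (succ (succ (succ (succ zero)))) (succ (succ (succ (succ zero))))) (succ (succ (succ zero)))) zero


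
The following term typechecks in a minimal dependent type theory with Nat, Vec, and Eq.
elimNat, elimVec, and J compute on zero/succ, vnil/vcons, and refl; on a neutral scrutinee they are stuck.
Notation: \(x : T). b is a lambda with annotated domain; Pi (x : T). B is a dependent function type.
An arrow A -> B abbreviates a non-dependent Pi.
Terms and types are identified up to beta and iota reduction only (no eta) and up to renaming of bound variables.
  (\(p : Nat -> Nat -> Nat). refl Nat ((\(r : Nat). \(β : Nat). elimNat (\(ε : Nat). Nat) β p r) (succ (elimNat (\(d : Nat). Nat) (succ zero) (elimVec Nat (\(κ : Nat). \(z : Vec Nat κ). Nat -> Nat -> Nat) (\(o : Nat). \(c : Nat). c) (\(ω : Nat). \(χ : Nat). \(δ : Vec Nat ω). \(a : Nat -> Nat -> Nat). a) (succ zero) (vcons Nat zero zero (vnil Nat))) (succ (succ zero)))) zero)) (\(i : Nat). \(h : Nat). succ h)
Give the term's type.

the term's type:
  Eq Nat (succ (succ zero)) (succ (succ zero))


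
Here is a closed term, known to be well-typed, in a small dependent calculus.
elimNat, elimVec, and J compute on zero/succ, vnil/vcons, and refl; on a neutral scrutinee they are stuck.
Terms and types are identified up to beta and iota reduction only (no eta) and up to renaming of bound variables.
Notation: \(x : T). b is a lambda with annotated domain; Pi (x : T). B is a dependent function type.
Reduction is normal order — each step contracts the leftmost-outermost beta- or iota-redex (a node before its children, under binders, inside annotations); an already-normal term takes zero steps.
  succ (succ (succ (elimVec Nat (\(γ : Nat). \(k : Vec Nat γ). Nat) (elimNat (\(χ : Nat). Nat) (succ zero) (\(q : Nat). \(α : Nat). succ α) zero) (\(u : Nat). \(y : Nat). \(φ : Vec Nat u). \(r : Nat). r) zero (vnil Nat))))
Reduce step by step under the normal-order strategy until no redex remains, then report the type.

normal-order reduction:
  succ (succ (succ (elimVec Nat (\(γ : Nat). \(k : Vec Nat γ). Nat) (elimNat (\(χ : Nat). Nat) (succ zero) (\(q : Nat). \(α : Nat). succ α) zero) (\(u : Nat). \(y : Nat). \(φ : Vec Nat u). \(r : Nat). r) zero (vnil Nat))))
  ~> succ (succ (succ (elimNat (\(γ : Nat). Nat) (succ zero) (\(k : Nat). \(χ : Nat). succ χ) zero)))
  ~> succ (succ (succ (succ zero)))
inferred type:
  Nat


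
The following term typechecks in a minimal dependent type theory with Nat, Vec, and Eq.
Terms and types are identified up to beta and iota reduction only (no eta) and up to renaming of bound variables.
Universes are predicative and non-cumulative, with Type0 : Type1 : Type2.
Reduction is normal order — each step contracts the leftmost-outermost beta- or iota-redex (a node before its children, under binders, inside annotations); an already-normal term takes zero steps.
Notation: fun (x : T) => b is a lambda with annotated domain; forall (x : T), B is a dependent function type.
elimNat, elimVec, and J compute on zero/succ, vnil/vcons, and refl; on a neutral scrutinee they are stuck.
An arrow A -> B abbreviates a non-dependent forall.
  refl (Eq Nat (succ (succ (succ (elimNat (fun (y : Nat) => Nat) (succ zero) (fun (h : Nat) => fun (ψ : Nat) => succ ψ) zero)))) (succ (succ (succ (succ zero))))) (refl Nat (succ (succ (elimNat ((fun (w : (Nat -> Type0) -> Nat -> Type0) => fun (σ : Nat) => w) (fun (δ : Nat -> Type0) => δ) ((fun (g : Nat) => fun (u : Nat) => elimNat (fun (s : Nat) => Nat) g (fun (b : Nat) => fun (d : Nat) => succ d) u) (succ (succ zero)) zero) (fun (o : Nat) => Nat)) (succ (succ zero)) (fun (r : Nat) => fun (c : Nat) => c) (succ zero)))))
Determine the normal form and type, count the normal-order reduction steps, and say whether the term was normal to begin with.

reduced normal form:
  refl (Eq Nat (succ (succ (succ (succ zero)))) (succ (succ (succ (succ zero))))) (refl Nat (succ (succ (succ (succ zero)))))
type:
  Eq (Eq Nat (succ (succ (succ (succ zero)))) (succ (succ (succ (succ zero))))) (refl Nat (succ (succ (succ (succ zero))))) (refl Nat (succ (succ (succ (succ zero)))))
normal-order step count: 5
started in normal form: no
first redex: an elimNat iota-redex


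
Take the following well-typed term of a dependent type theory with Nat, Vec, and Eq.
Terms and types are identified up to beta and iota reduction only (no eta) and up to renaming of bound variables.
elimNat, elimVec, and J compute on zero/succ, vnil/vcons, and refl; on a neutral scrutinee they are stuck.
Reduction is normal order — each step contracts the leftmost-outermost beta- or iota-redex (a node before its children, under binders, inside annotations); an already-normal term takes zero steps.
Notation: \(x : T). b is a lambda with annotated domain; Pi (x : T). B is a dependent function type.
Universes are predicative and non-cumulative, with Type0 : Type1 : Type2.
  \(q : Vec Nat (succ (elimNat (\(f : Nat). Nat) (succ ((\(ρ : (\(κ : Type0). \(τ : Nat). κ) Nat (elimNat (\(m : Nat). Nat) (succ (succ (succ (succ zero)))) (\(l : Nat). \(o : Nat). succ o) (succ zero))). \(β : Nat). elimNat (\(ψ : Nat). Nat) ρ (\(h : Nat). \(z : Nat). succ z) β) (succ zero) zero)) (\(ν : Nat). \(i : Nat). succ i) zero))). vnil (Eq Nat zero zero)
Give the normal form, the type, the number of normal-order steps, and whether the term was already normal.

normal form:
  \(q : Vec Nat (succ (succ (succ zero)))). vnil (Eq Nat zero zero)
type:
  Pi (q : Vec Nat (succ (succ (succ zero)))). Vec (Eq Nat zero zero) zero
normal-order step count: 4
already normal: no
first contracted redex: an elimNat iota-redex
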